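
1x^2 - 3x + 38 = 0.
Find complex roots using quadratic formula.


disc = (-3)^2 - 4*1*38 = 9 - 152 = -143
sqrt(|disc|) = sqrt(143) = 11.9583
Real part = 3/(2*1) = 1.5000
Imag part = 11.9583/(2*1) = 5.9791

1.5000 ± 5.9791i


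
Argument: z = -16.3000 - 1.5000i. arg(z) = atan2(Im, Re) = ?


Re = -16.3, Im = -1.5
arg = atan2(-1.5, -16.3) = -174.7422 degrees

arg(z) = -174.7422 degrees


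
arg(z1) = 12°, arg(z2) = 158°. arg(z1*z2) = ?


arg(z1*z2) = 12° + 158° = 170°
Normalized to (-180°, 180°]: 170°

170°


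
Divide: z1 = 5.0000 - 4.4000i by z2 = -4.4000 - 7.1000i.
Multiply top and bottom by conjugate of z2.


Conjugate of z2 = -4.4000 + 7.1000i
Numerator: (5.0000 - 4.4000i)(-4.4000 + 7.1000i) = 9.2400 + 54.8600i
Denominator: (-4.4)^2 + (-7.1)^2 = 69.77
Result = (9.2400 + 54.8600i)/69.77

0.1324 + 0.7863i


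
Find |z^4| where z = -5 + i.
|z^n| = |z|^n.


|z| = sqrt(25+1) = sqrt(26) = 5.0990
|z^4| = |z|^4 = (sqrt(26))^4 = 26^2 = 676

|z^4| = 676


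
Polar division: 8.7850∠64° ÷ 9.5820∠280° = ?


r = 8.7850 / 9.5820 = 0.9168
theta = 64° - 280° = -216° = 144° (mod 360)

0.9168 cis(144°)


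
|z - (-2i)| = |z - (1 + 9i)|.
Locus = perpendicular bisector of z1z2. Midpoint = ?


Equal distances means the locus is the perpendicular bisector of z1 and z2.
Midpoint = ((0+1)/2, (-2+9)/2) = (0.5000, 3.5000)

Perpendicular bisector through (0.5000, 3.5000)


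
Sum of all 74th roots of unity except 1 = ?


With w = e^(2*pi*i/74), all 74 of the 74th roots of unity w^0 = 1, w, ..., w^(73) sum to 0: 1 + w + ... + w^(73) = (1 - w^74)/(1 - w) = 0 since w^74 = 1, w ≠ 1.
Removing the root 1: w + w^2 + ... + w^(73) = 0 - 1 = -1

Sum = -1


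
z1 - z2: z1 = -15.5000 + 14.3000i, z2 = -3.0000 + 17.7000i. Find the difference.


Real: -15.5 + 3 = -12.5
Imag: 14.3 - 17.7 = -3.4

-12.5000 - 3.4000i


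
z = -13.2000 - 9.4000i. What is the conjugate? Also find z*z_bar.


z_bar = -13.2000 + 9.4000i
z*z_bar = (-13.2)^2 + (-9.4)^2 = 174.24 + 88.36 = 262.6

z_bar = -13.2000 + 9.4000i, z*z_bar = 262.6


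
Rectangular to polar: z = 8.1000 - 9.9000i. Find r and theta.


r = sqrt(65.61+98.01) = sqrt(163.62) = 12.7914
theta = atan2(-9.9, 8.1) = -50.7106 degrees

r = 12.7914, theta = -50.7106 degrees


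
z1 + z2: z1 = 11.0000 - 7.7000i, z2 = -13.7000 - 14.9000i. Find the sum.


Real: 11 - 13.7 = -2.7
Imag: -7.7 - 14.9 = -22.6

-2.7000 - 22.6000i


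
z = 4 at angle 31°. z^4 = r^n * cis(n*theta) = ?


r^4 = 4^4 = 256
n*theta = 4*31° = 124° = 124° (mod 360)
a = 256*cos(124°) = -143.1534
b = 256*sin(124°) = 212.2336

256 cis(124°) = -143.1534 + 212.2336i


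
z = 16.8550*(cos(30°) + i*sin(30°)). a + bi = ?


a = 16.8550*cos(30°) = 16.8550*0.86603 = 14.5969
b = 16.8550*sin(30°) = 16.8550*0.5 = 8.4275

14.5969 + 8.4275i


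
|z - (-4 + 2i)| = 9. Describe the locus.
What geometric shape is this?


|z - z0| = r is a circle with center z0 and radius r.
Center = (-4, 2), radius = 9

Circle with center (-4, 2) and radius 9


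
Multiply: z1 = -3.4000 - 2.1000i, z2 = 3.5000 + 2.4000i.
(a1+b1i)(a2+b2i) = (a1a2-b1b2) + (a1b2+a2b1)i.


Real = -3.4*3.5 - (-2.1)*2.4 = -11.9 - (-5.04) = -6.86
Imag = -3.4*2.4 + 3.5*(-2.1) = -8.16 - (7.35) = -15.51

-6.8600 - 15.5100i


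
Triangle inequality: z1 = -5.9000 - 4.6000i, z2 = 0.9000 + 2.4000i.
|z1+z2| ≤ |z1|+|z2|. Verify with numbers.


|z1| = sqrt((-5.9)^2 + (-4.6)^2) = sqrt(55.97) = 7.4813
|z2| = sqrt(0.9^2 + 2.4^2) = sqrt(6.57) = 2.5632
z1+z2 = -5.0000 - 2.2000i
|z1+z2| = sqrt(29.84) = 5.4626
|z1|+|z2| = 7.4813 + 2.5632 = 10.0445

|z1+z2| = 5.4626 ≤ |z1|+|z2| = 10.0445 (verified)


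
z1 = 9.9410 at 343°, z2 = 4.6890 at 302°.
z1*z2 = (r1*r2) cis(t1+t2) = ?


r = 9.9410 * 4.6890 = 46.6133
theta = 343° + 302° = 645° = 285° (mod 360)

46.6133 cis(285°)


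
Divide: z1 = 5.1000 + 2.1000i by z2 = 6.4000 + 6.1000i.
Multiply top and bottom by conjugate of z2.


Conjugate of z2 = 6.4000 - 6.1000i
Numerator: (5.1000 + 2.1000i)(6.4000 - 6.1000i) = 45.4500 - 17.6700i
Denominator: 6.4^2 + 6.1^2 = 78.17
Result = (45.4500 - 17.6700i)/78.17

0.5814 - 0.2260i


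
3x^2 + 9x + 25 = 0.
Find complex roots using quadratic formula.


disc = 9^2 - 4*3*25 = 81 - 300 = -219
sqrt(|disc|) = sqrt(219) = 14.7986
Real part = -9/(2*3) = -1.5000
Imag part = 14.7986/(2*3) = 2.4664

-1.5000 ± 2.4664i


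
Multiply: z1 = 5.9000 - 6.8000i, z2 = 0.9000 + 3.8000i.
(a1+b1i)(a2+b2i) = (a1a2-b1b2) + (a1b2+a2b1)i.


Real = 5.9*0.9 - (-6.8)*3.8 = 5.31 - (-25.84) = 31.15
Imag = 5.9*3.8 + 0.9*(-6.8) = 22.42 - (6.12) = 16.3

31.1500 + 16.3000i


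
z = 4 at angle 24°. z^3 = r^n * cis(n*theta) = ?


r^3 = 4^3 = 64
n*theta = 3*24° = 72° = 72° (mod 360)
a = 64*cos(72°) = 19.7771
b = 64*sin(72°) = 60.8676

64 cis(72°) = 19.7771 + 60.8676i


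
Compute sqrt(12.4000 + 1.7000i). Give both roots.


|z| = sqrt(153.76+2.89) = 12.5160
sqrt((|z|+a)/2) = sqrt((12.5160+12.4)/2) = sqrt(12.4580) = 3.5296
sqrt((|z|-a)/2) = sqrt((12.5160-12.4)/2) = sqrt(0.0580) = 0.2408

±(3.5296 + 0.2408i) i.e. 3.5296 + 0.2408i and -3.5296 - 0.2408i


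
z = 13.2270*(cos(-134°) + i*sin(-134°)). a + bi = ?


a = 13.2270*cos(-134°) = 13.2270*(-0.694658) = -9.1882
b = 13.2270*sin(-134°) = 13.2270*(-0.71934) = -9.5147

-9.1882 - 9.5147i


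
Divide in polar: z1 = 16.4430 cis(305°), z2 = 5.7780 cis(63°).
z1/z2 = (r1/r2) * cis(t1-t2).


r = 16.4430 / 5.7780 = 2.8458
theta = 305° - 63° = 242° = 242° (mod 360)

2.8458 cis(242°)


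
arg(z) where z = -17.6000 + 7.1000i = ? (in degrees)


Re = -17.6, Im = 7.1
arg = atan2(7.1, -17.6) = 158.0304 degrees

arg(z) = 158.0304 degrees


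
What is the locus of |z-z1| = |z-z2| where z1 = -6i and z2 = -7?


Equal distances means the locus is the perpendicular bisector of z1 and z2.
Midpoint = ((0+(-7))/2, (-6+0)/2) = (-3.5000, -3.0000)

Perpendicular bisector through (-3.5000, -3.0000)


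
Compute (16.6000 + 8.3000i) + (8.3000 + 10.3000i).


Real: 16.6 + 8.3 = 24.9
Imag: 8.3 + 10.3 = 18.6

24.9000 + 18.6000i


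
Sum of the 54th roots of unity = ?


The sum of all 54th roots of unity is 0.
Geometric series: (1 - w^54)/(1 - w) = (1-1)/(1-w) = 0 since w^54 = 1, w ≠ 1.
Alternatively: coefficient of z^53 in z^54 - 1 is 0.

0


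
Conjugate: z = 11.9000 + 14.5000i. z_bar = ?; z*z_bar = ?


z_bar = 11.9000 - 14.5000i
z*z_bar = 11.9^2 + 14.5^2 = 141.61 + 210.25 = 351.86

z_bar = 11.9000 - 14.5000i, z*z_bar = 351.86


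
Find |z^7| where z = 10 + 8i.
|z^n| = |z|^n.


|z| = sqrt(100+64) = sqrt(164) = 12.8062
|z^7| = |z|^7 = (sqrt(164))^7 = 164^3 * sqrt(164) = 4410944*sqrt(164)

|z^7| = 4410944*sqrt(164) ≈ 56487644.8727


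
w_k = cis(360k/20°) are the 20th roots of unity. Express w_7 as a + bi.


Angle = 360*7/20 = 126°
a = cos(126°) = -0.5878
b = sin(126°) = 0.8090

-0.5878 + 0.8090i


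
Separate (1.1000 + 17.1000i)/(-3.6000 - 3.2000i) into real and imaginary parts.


Multiply by conjugate: (1.1000 + 17.1000i)(-3.6000 + 3.2000i) / ((-3.6)^2 + (-3.2)^2)
Numerator real = 1.1*(-3.6) + 17.1*(-3.2) = -58.68
Numerator imag = 17.1*(-3.6) - 1.1*(-3.2) = -58.04
Denominator = 23.2
Re(z) = -58.68/23.2 = -2.5293
Im(z) = -58.04/23.2 = -2.5017

Re(z) = -2.5293, Im(z) = -2.5017


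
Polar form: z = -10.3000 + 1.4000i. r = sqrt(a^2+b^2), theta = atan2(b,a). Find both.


r = sqrt(106.09+1.96) = sqrt(108.05) = 10.3947
theta = atan2(1.4, -10.3) = 172.2597 degrees

r = 10.3947, theta = 172.2597 degrees


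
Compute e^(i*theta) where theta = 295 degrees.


cos(295°) = 0.4226
sin(295°) = -0.9063

e^(i*295°) = 0.4226 - 0.9063i


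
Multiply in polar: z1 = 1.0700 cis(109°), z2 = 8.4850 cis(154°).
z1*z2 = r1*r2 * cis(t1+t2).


r = 1.0700 * 8.4850 = 9.0790
theta = 109° + 154° = 263° = 263° (mod 360)

9.0790 cis(263°)


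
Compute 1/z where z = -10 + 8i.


|z|^2 = 100+64 = 164
1/z = (-10 - 8i)/164

1/z = -0.0610 - 0.0488i


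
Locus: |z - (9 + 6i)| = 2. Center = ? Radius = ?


|z - z0| = r is a circle with center z0 and radius r.
Center = (9, 6), radius = 2

Circle with center (9, 6) and radius 2


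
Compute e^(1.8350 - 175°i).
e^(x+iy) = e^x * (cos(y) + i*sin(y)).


e^1.8350 = 6.2651
cos(-175°) = -0.9962
sin(-175°) = -0.087156
Real = 6.2651*(-0.9962) = -6.2413
Imag = 6.2651*(-0.087156) = -0.5460

-6.2413 - 0.5460i


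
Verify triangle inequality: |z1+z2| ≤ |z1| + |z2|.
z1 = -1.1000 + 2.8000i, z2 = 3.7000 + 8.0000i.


|z1| = sqrt((-1.1)^2 + 2.8^2) = sqrt(9.05) = 3.0083
|z2| = sqrt(3.7^2 + 8^2) = sqrt(77.69) = 8.8142
z1+z2 = 2.6000 + 10.8000i
|z1+z2| = sqrt(123.4) = 11.1086
|z1|+|z2| = 3.0083 + 8.8142 = 11.8225

|z1+z2| = 11.1086 ≤ |z1|+|z2| = 11.8225 (verified)


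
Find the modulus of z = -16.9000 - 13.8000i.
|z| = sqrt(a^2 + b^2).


|z| = sqrt((-16.9)^2 + (-13.8)^2) = sqrt(285.61 + 190.44) = sqrt(476.05) = 21.8186

|z| = 21.8186


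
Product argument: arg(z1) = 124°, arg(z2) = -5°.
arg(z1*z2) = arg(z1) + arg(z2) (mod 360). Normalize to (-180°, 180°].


arg(z1*z2) = 124° - 5° = 119°
Normalized to (-180°, 180°]: 119°

119°


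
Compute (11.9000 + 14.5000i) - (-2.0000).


Real: 11.9 + 2 = 13.9
Imag: 14.5 - 0 = 14.5

13.9000 + 14.5000i


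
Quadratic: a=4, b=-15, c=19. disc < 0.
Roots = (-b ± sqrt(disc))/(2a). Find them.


disc = (-15)^2 - 4*4*19 = 225 - 304 = -79
sqrt(|disc|) = sqrt(79) = 8.8882
Real part = 15/(2*4) = 1.8750
Imag part = 8.8882/(2*4) = 1.1110

1.8750 ± 1.1110i


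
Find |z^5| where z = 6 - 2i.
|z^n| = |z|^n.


|z| = sqrt(36+4) = sqrt(40) = 6.3246
|z^5| = |z|^5 = (sqrt(40))^5 = 40^2 * sqrt(40) = 1600*sqrt(40)

|z^5| = 1600*sqrt(40) ≈ 10119.2885


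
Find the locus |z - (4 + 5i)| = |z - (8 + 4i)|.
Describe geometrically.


Equal distances means the locus is the perpendicular bisector of z1 and z2.
Midpoint = ((4+8)/2, (5+4)/2) = (6.0000, 4.5000)

Perpendicular bisector through (6.0000, 4.5000)


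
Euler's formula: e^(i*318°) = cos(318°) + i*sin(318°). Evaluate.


cos(318°) = 0.7431
sin(318°) = -0.6691

e^(i*318°) = 0.7431 - 0.6691i


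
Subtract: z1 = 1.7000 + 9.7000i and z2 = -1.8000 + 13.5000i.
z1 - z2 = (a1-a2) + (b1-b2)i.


Real: 1.7 + 1.8 = 3.5
Imag: 9.7 - 13.5 = -3.8

3.5000 - 3.8000i


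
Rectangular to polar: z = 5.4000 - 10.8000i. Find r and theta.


r = sqrt(29.16+116.64) = sqrt(145.8) = 12.0748
theta = atan2(-10.8, 5.4) = -63.4349 degrees

r = 12.0748, theta = -63.4349 degrees


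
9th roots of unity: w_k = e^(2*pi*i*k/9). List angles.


The 9th roots of unity are cis(360k/9°) for k=0..8
Angle step = 360/9 = 40°
Primitive root: cis(40°)
Primitive root = 0.7660 + 0.6428i

9 roots at angles: 0°, 40°, 80°, 120°, 160°, 200°, 240°, 280°, 320°


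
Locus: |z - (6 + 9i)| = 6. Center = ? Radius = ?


|z - z0| = r is a circle with center z0 and radius r.
Center = (6, 9), radius = 6

Circle with center (6, 9) and radius 6


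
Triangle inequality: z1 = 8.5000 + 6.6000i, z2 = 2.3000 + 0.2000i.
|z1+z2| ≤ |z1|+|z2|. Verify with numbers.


|z1| = sqrt(8.5^2 + 6.6^2) = sqrt(115.81) = 10.7615
|z2| = sqrt(2.3^2 + 0.2^2) = sqrt(5.33) = 2.3087
z1+z2 = 10.8000 + 6.8000i
|z1+z2| = sqrt(162.88) = 12.7624
|z1|+|z2| = 10.7615 + 2.3087 = 13.0702

|z1+z2| = 12.7624 ≤ |z1|+|z2| = 13.0702 (verified)


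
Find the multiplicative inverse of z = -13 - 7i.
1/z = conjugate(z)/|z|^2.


|z|^2 = 169+49 = 218
1/z = (-13 + 7i)/218

1/z = -0.0596 + 0.0321i


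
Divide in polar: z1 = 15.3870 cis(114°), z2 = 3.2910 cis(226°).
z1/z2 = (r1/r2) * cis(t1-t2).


r = 15.3870 / 3.2910 = 4.6755
theta = 114° - 226° = -112° = 248° (mod 360)

4.6755 cis(248°)


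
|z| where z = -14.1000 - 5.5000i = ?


|z| = sqrt((-14.1)^2 + (-5.5)^2) = sqrt(198.81 + 30.25) = sqrt(229.06) = 15.1347

|z| = 15.1347


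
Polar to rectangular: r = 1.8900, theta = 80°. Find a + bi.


a = 1.8900*cos(80°) = 1.8900*0.17365 = 0.3282
b = 1.8900*sin(80°) = 1.8900*0.9848 = 1.8613

0.3282 + 1.8613i


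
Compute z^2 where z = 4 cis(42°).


r^2 = 4^2 = 16
n*theta = 2*42° = 84° = 84° (mod 360)
a = 16*cos(84°) = 1.6725
b = 16*sin(84°) = 15.9124

16 cis(84°) = 1.6725 + 15.9124i


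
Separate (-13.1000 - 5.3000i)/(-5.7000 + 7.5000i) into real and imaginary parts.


Multiply by conjugate: (-13.1000 - 5.3000i)(-5.7000 - 7.5000i) / ((-5.7)^2 + 7.5^2)
Numerator real = -13.1*(-5.7) - (5.3)*7.5 = 34.92
Numerator imag = -5.3*(-5.7) - (-13.1)*7.5 = 128.46
Denominator = 88.74
Re(z) = 34.92/88.74 = 0.3935
Im(z) = 128.46/88.74 = 1.4476

Re(z) = 0.3935, Im(z) = 1.4476


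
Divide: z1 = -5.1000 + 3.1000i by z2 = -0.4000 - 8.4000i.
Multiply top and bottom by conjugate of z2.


Conjugate of z2 = -0.4000 + 8.4000i
Numerator: (-5.1000 + 3.1000i)(-0.4000 + 8.4000i) = -24.0000 - 44.0800i
Denominator: (-0.4)^2 + (-8.4)^2 = 70.72
Result = (-24.0000 - 44.0800i)/70.72

-0.3394 - 0.6233i


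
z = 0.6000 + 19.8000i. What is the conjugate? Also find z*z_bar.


z_bar = 0.6000 - 19.8000i
z*z_bar = 0.6^2 + 19.8^2 = 0.36 + 392.04 = 392.4

z_bar = 0.6000 - 19.8000i, z*z_bar = 392.4


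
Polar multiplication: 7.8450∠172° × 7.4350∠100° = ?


r = 7.8450 * 7.4350 = 58.3276
theta = 172° + 100° = 272° = 272° (mod 360)

58.3276 cis(272°)


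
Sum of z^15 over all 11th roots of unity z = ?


The roots are w_k = w^k with w = e^(2*pi*i/11), and (w^k)^15 = (w^15)^k.
So S = 1 + u + u^2 + ... + u^(10) with u = w^15.
15 = 1*11 + 4, so 15 is not a multiple of 11: u = (w^11)^1 * w^4 = w^4 ≠ 1 (w is a primitive 11th root), while u^11 = (w^11)^15 = 1.
Geometric series: S = (1 - u^11)/(1 - u) = (1 - 1)/(1 - u) = 0

S = 0


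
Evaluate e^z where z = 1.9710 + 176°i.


e^1.9710 = 7.1779
cos(176°) = -0.99756
sin(176°) = 0.06976
Real = 7.1779*(-0.99756) = -7.1604
Imag = 7.1779*0.06976 = 0.5007

-7.1604 + 0.5007i


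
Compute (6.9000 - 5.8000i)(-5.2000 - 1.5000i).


Real = 6.9*(-5.2) - (-5.8)*(-1.5) = -35.88 - 8.7 = -44.58
Imag = 6.9*(-1.5) - (5.2)*(-5.8) = -10.35 + 30.16 = 19.81

-44.5800 + 19.8100i


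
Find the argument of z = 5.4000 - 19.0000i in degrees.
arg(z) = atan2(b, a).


Re = 5.4, Im = -19
arg = atan2(-19, 5.4) = -74.1343 degrees

arg(z) = -74.1343 degrees


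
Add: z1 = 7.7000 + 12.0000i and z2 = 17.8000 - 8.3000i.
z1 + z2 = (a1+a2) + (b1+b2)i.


Real: 7.7 + 17.8 = 25.5
Imag: 12 - 8.3 = 3.7

25.5000 + 3.7000i


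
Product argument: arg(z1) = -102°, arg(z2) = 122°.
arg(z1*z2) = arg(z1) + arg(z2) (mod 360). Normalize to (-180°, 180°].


arg(z1*z2) = -102° + 122° = 20°
Normalized to (-180°, 180°]: 20°

20°


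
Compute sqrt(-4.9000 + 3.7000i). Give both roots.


|z| = sqrt(24.01+13.69) = 6.1400
sqrt((|z|+a)/2) = sqrt((6.1400+(-4.9))/2) = sqrt(0.6200) = 0.7874
sqrt((|z|-a)/2) = sqrt((6.1400-(-4.9))/2) = sqrt(5.5200) = 2.3495

±(0.7874 + 2.3495i) i.e. 0.7874 + 2.3495i and -0.7874 - 2.3495i


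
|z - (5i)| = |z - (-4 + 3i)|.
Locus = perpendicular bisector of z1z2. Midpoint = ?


Equal distances means the locus is the perpendicular bisector of z1 and z2.
Midpoint = ((0+(-4))/2, (5+3)/2) = (-2.0000, 4.0000)

Perpendicular bisector through (-2.0000, 4.0000)


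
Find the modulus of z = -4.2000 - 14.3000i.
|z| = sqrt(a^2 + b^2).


|z| = sqrt((-4.2)^2 + (-14.3)^2) = sqrt(17.64 + 204.49) = sqrt(222.13) = 14.9040

|z| = 14.9040


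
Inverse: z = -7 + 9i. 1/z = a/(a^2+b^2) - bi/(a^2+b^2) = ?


|z|^2 = 49+81 = 130
1/z = (-7 - 9i)/130

1/z = -0.0538 - 0.0692i


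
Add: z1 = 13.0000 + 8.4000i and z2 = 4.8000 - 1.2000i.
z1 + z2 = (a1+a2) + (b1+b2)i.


Real: 13 + 4.8 = 17.8
Imag: 8.4 - 1.2 = 7.2

17.8000 + 7.2000i


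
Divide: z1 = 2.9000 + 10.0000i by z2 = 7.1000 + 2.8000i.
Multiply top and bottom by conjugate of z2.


Conjugate of z2 = 7.1000 - 2.8000i
Numerator: (2.9000 + 10.0000i)(7.1000 - 2.8000i) = 48.5900 + 62.8800i
Denominator: 7.1^2 + 2.8^2 = 58.25
Result = (48.5900 + 62.8800i)/58.25

0.8342 + 1.0795i


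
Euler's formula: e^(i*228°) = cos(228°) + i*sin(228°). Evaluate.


cos(228°) = -0.6691
sin(228°) = -0.7431

e^(i*228°) = -0.6691 - 0.7431i


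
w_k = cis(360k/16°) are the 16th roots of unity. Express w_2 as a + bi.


Angle = 360*2/16 = 45°
a = cos(45°) = 0.7071
b = sin(45°) = 0.7071

0.7071 + 0.7071i


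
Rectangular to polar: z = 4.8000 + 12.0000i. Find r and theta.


r = sqrt(23.04+144) = sqrt(167.04) = 12.9244
theta = atan2(12, 4.8) = 68.1986 degrees

r = 12.9244, theta = 68.1986 degrees


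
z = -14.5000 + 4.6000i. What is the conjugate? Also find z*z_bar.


z_bar = -14.5000 - 4.6000i
z*z_bar = (-14.5)^2 + 4.6^2 = 210.25 + 21.16 = 231.41

z_bar = -14.5000 - 4.6000i, z*z_bar = 231.41


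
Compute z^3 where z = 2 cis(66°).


r^3 = 2^3 = 8
n*theta = 3*66° = 198° = 198° (mod 360)
a = 8*cos(198°) = -7.6085
b = 8*sin(198°) = -2.4721

8 cis(198°) = -7.6085 - 2.4721i


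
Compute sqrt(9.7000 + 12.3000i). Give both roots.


|z| = sqrt(94.09+151.29) = 15.6646
sqrt((|z|+a)/2) = sqrt((15.6646+9.7)/2) = sqrt(12.6823) = 3.5612
sqrt((|z|-a)/2) = sqrt((15.6646-9.7)/2) = sqrt(2.9823) = 1.7269

±(3.5612 + 1.7269i) i.e. 3.5612 + 1.7269i and -3.5612 - 1.7269i


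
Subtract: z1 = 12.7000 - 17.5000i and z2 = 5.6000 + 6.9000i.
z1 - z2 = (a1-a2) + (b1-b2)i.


Real: 12.7 - 5.6 = 7.1
Imag: -17.5 - 6.9 = -24.4

7.1000 - 24.4000i


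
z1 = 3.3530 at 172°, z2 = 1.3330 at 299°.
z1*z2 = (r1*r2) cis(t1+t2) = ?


r = 3.3530 * 1.3330 = 4.4695
theta = 172° + 299° = 471° = 111° (mod 360)

4.4695 cis(111°)


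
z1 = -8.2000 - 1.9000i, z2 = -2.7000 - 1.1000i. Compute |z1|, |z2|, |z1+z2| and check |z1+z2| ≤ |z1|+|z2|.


|z1| = sqrt((-8.2)^2 + (-1.9)^2) = sqrt(70.85) = 8.4172
|z2| = sqrt((-2.7)^2 + (-1.1)^2) = sqrt(8.5) = 2.9155
z1+z2 = -10.9000 - 3.0000i
|z1+z2| = sqrt(127.81) = 11.3053
|z1|+|z2| = 8.4172 + 2.9155 = 11.3327

|z1+z2| = 11.3053 ≤ |z1|+|z2| = 11.3327 (verified)


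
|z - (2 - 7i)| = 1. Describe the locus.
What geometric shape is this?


|z - z0| = r is a circle with center z0 and radius r.
Center = (2, -7), radius = 1

Circle with center (2, -7) and radius 1


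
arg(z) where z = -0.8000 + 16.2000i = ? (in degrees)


Re = -0.8, Im = 16.2
arg = atan2(16.2, -0.8) = 92.8271 degrees

arg(z) = 92.8271 degrees


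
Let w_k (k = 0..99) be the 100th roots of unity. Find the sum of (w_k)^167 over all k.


The roots are w_k = w^k with w = e^(2*pi*i/100), and (w^k)^167 = (w^167)^k.
So S = 1 + u + u^2 + ... + u^(99) with u = w^167.
167 = 1*100 + 67, so 167 is not a multiple of 100: u = (w^100)^1 * w^67 = w^67 ≠ 1 (w is a primitive 100th root), while u^100 = (w^100)^167 = 1.
Geometric series: S = (1 - u^100)/(1 - u) = (1 - 1)/(1 - u) = 0

S = 0


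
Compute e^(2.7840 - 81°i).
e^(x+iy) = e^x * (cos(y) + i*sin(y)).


e^2.7840 = 16.1836
cos(-81°) = 0.156434
sin(-81°) = -0.98769
Real = 16.1836*0.156434 = 2.5317
Imag = 16.1836*(-0.98769) = -15.9844

2.5317 - 15.9844i


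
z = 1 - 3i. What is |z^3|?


|z| = sqrt(1+9) = sqrt(10) = 3.1623
|z^3| = |z|^3 = (sqrt(10))^3 = 10*sqrt(10)

|z^3| = 10*sqrt(10) ≈ 31.6228


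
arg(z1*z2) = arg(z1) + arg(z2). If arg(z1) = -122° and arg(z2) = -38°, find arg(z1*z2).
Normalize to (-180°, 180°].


arg(z1*z2) = -122° - 38° = -160°
Normalized to (-180°, 180°]: -160°

-160°


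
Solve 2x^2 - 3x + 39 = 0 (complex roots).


disc = (-3)^2 - 4*2*39 = 9 - 312 = -303
sqrt(|disc|) = sqrt(303) = 17.4069
Real part = 3/(2*2) = 0.7500
Imag part = 17.4069/(2*2) = 4.3517

0.7500 ± 4.3517i


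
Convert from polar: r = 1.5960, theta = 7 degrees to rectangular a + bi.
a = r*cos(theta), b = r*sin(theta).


a = 1.5960*cos(7°) = 1.5960*0.99255 = 1.5841
b = 1.5960*sin(7°) = 1.5960*0.12187 = 0.1945

1.5841 + 0.1945i


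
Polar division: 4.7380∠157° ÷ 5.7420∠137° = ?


r = 4.7380 / 5.7420 = 0.8251
theta = 157° - 137° = 20° = 20° (mod 360)

0.8251 cis(20°)


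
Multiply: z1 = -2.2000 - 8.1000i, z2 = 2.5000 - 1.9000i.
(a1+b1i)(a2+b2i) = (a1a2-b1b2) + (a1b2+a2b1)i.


Real = -2.2*2.5 - (-8.1)*(-1.9) = -5.5 - 15.39 = -20.89
Imag = -2.2*(-1.9) + 2.5*(-8.1) = 4.18 - (20.25) = -16.07

-20.8900 - 16.0700i


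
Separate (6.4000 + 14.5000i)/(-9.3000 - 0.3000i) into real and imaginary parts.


Multiply by conjugate: (6.4000 + 14.5000i)(-9.3000 + 0.3000i) / ((-9.3)^2 + (-0.3)^2)
Numerator real = 6.4*(-9.3) + 14.5*(-0.3) = -63.87
Numerator imag = 14.5*(-9.3) - 6.4*(-0.3) = -132.93
Denominator = 86.58
Re(z) = -63.87/86.58 = -0.7377
Im(z) = -132.93/86.58 = -1.5353

Re(z) = -0.7377, Im(z) = -1.5353


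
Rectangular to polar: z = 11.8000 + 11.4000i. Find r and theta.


r = sqrt(139.24+129.96) = sqrt(269.2) = 16.4073
theta = atan2(11.4, 11.8) = 44.0122 degrees

r = 16.4073, theta = 44.0122 degrees


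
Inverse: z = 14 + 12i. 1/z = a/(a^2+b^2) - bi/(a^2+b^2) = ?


|z|^2 = 196+144 = 340
1/z = (14 - 12i)/340

1/z = 0.0412 - 0.0353i


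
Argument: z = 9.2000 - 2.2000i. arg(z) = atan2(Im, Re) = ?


Re = 9.2, Im = -2.2
arg = atan2(-2.2, 9.2) = -13.4486 degrees

arg(z) = -13.4486 degrees


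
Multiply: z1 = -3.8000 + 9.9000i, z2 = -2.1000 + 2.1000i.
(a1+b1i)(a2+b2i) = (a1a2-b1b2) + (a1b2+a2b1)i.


Real = -3.8*(-2.1) - 9.9*2.1 = 7.98 - 20.79 = -12.81
Imag = -3.8*2.1 - (2.1)*9.9 = -7.98 - (20.79) = -28.77

-12.8100 - 28.7700i


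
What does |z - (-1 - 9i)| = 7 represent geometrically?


|z - z0| = r is a circle with center z0 and radius r.
Center = (-1, -9), radius = 7

Circle with center (-1, -9) and radius 7


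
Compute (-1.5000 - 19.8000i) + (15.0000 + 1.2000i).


Real: -1.5 + 15 = 13.5
Imag: -19.8 + 1.2 = -18.6

13.5000 - 18.6000i


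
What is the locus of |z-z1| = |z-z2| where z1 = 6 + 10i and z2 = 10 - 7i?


Equal distances means the locus is the perpendicular bisector of z1 and z2.
Midpoint = ((6+10)/2, (10+(-7))/2) = (8.0000, 1.5000)

Perpendicular bisector through (8.0000, 1.5000)


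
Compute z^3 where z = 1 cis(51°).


r^3 = 1^3 = 1
n*theta = 3*51° = 153° = 153° (mod 360)
a = 1*cos(153°) = -0.8910
b = 1*sin(153°) = 0.4540

1 cis(153°) = -0.8910 + 0.4540i


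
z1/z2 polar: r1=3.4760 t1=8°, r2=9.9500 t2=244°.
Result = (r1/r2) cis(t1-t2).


r = 3.4760 / 9.9500 = 0.3493
theta = 8° - 244° = -236° = 124° (mod 360)

0.3493 cis(124°)


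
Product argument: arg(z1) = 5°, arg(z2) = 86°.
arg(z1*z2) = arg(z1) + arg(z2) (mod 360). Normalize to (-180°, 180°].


arg(z1*z2) = 5° + 86° = 91°
Normalized to (-180°, 180°]: 91°

91°


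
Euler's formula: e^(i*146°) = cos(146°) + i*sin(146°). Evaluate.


cos(146°) = -0.8290
sin(146°) = 0.5592

e^(i*146°) = -0.8290 + 0.5592i


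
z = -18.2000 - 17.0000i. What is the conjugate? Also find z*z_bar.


z_bar = -18.2000 + 17.0000i
z*z_bar = (-18.2)^2 + (-17)^2 = 331.24 + 289 = 620.24

z_bar = -18.2000 + 17.0000i, z*z_bar = 620.24


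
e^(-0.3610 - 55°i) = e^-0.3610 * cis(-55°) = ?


e^-0.3610 = 0.6970
cos(-55°) = 0.5736
sin(-55°) = -0.81915
Real = 0.6970*0.5736 = 0.3998
Imag = 0.6970*(-0.81915) = -0.5709

0.3998 - 0.5709i


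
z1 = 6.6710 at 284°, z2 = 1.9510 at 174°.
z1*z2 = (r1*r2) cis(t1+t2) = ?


r = 6.6710 * 1.9510 = 13.0151
theta = 284° + 174° = 458° = 98° (mod 360)

13.0151 cis(98°)


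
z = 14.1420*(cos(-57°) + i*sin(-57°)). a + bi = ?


a = 14.1420*cos(-57°) = 14.1420*0.54464 = 7.7023
b = 14.1420*sin(-57°) = 14.1420*(-0.83867) = -11.8605

7.7023 - 11.8605i


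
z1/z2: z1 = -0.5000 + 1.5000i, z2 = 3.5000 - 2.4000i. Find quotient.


Conjugate of z2 = 3.5000 + 2.4000i
Numerator: (-0.5000 + 1.5000i)(3.5000 + 2.4000i) = -5.3500 + 4.0500i
Denominator: 3.5^2 + (-2.4)^2 = 18.01
Result = (-5.3500 + 4.0500i)/18.01

-0.2971 + 0.2249i


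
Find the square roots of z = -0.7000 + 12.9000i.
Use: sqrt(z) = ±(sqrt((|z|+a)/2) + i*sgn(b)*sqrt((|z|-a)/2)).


|z| = sqrt(0.49+166.41) = 12.9190
sqrt((|z|+a)/2) = sqrt((12.9190+(-0.7))/2) = sqrt(6.1095) = 2.4717
sqrt((|z|-a)/2) = sqrt((12.9190-(-0.7))/2) = sqrt(6.8095) = 2.6095

±(2.4717 + 2.6095i) i.e. 2.4717 + 2.6095i and -2.4717 - 2.6095i


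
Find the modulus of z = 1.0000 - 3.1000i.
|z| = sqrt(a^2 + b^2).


|z| = sqrt(1^2 + (-3.1)^2) = sqrt(1 + 9.61) = sqrt(10.61) = 3.2573

|z| = 3.2573


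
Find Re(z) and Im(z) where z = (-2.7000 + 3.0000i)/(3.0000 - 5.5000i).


Multiply by conjugate: (-2.7000 + 3.0000i)(3.0000 + 5.5000i) / (3^2 + (-5.5)^2)
Numerator real = -2.7*3 + 3*(-5.5) = -24.6
Numerator imag = 3*3 - (-2.7)*(-5.5) = -5.85
Denominator = 39.25
Re(z) = -24.6/39.25 = -0.6268
Im(z) = -5.85/39.25 = -0.1490

Re(z) = -0.6268, Im(z) = -0.1490


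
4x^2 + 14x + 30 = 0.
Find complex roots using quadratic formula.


disc = 14^2 - 4*4*30 = 196 - 480 = -284
sqrt(|disc|) = sqrt(284) = 16.8523
Real part = -14/(2*4) = -1.7500
Imag part = 16.8523/(2*4) = 2.1065

-1.7500 ± 2.1065i


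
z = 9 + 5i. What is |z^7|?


|z| = sqrt(81+25) = sqrt(106) = 10.2956
|z^7| = |z|^7 = (sqrt(106))^7 = 106^3 * sqrt(106) = 1191016*sqrt(106)

|z^7| = 1191016*sqrt(106) ≈ 12262260.2280


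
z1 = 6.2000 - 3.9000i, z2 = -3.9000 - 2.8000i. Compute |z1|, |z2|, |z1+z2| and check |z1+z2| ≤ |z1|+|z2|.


|z1| = sqrt(6.2^2 + (-3.9)^2) = sqrt(53.65) = 7.3246
|z2| = sqrt((-3.9)^2 + (-2.8)^2) = sqrt(23.05) = 4.8010
z1+z2 = 2.3000 - 6.7000i
|z1+z2| = sqrt(50.18) = 7.0838
|z1|+|z2| = 7.3246 + 4.8010 = 12.1256

|z1+z2| = 7.0838 ≤ |z1|+|z2| = 12.1256 (verified)


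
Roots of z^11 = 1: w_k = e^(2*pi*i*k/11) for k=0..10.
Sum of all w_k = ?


The sum of all 11th roots of unity is 0.
Geometric series: (1 - w^11)/(1 - w) = (1-1)/(1-w) = 0 since w^11 = 1, w ≠ 1.
Alternatively: coefficient of z^10 in z^11 - 1 is 0.

0


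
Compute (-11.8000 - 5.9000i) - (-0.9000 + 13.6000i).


Real: -11.8 + 0.9 = -10.9
Imag: -5.9 - 13.6 = -19.5

-10.9000 - 19.5000i


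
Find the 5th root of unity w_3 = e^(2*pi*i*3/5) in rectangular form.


Angle = 360*3/5 = 216°
a = cos(216°) = -0.8090
b = sin(216°) = -0.5878

-0.8090 - 0.5878i


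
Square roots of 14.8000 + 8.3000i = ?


|z| = sqrt(219.04+68.89) = 16.9685
sqrt((|z|+a)/2) = sqrt((16.9685+14.8)/2) = sqrt(15.8843) = 3.9855
sqrt((|z|-a)/2) = sqrt((16.9685-14.8)/2) = sqrt(1.0843) = 1.0413

±(3.9855 + 1.0413i) i.e. 3.9855 + 1.0413i and -3.9855 - 1.0413i


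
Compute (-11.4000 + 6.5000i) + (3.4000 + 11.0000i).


Real: -11.4 + 3.4 = -8
Imag: 6.5 + 11 = 17.5

-8.0000 + 17.5000i


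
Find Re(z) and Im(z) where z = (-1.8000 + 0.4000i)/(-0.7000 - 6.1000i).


Multiply by conjugate: (-1.8000 + 0.4000i)(-0.7000 + 6.1000i) / ((-0.7)^2 + (-6.1)^2)
Numerator real = -1.8*(-0.7) + 0.4*(-6.1) = -1.18
Numerator imag = 0.4*(-0.7) - (-1.8)*(-6.1) = -11.26
Denominator = 37.7
Re(z) = -1.18/37.7 = -0.0313
Im(z) = -11.26/37.7 = -0.2987

Re(z) = -0.0313, Im(z) = -0.2987


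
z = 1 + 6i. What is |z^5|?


|z| = sqrt(1+36) = sqrt(37) = 6.0828
|z^5| = |z|^5 = (sqrt(37))^5 = 37^2 * sqrt(37) = 1369*sqrt(37)

|z^5| = 1369*sqrt(37) ≈ 8327.3019


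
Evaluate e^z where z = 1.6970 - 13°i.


e^1.6970 = 5.4576
cos(-13°) = 0.97437
sin(-13°) = -0.22495
Real = 5.4576*0.97437 = 5.3177
Imag = 5.4576*(-0.22495) = -1.2277

5.3177 - 1.2277i


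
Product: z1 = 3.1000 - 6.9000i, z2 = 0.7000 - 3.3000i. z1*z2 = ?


Real = 3.1*0.7 - (-6.9)*(-3.3) = 2.17 - 22.77 = -20.6
Imag = 3.1*(-3.3) + 0.7*(-6.9) = -10.23 - (4.83) = -15.06

-20.6000 - 15.0600i


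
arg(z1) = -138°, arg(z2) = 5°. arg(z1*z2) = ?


arg(z1*z2) = -138° + 5° = -133°
Normalized to (-180°, 180°]: -133°

-133°


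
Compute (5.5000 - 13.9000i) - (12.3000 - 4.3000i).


Real: 5.5 - 12.3 = -6.8
Imag: -13.9 + 4.3 = -9.6

-6.8000 - 9.6000i


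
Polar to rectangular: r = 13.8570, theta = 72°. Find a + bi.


a = 13.8570*cos(72°) = 13.8570*0.309017 = 4.2820
b = 13.8570*sin(72°) = 13.8570*0.95106 = 13.1788

4.2820 + 13.1788i


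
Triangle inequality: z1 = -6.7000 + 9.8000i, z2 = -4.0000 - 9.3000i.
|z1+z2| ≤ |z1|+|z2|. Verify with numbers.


|z1| = sqrt((-6.7)^2 + 9.8^2) = sqrt(140.93) = 11.8714
|z2| = sqrt((-4)^2 + (-9.3)^2) = sqrt(102.49) = 10.1237
z1+z2 = -10.7000 + 0.5000i
|z1+z2| = sqrt(114.74) = 10.7117
|z1|+|z2| = 11.8714 + 10.1237 = 21.9951

|z1+z2| = 10.7117 ≤ |z1|+|z2| = 21.9951 (verified)


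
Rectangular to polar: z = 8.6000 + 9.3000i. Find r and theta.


r = sqrt(73.96+86.49) = sqrt(160.45) = 12.6669
theta = atan2(9.3, 8.6) = 47.2395 degrees

r = 12.6669, theta = 47.2395 degrees


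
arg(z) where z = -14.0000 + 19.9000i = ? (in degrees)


Re = -14, Im = 19.9
arg = atan2(19.9, -14) = 125.1271 degrees

arg(z) = 125.1271 degrees


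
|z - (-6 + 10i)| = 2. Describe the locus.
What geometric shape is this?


|z - z0| = r is a circle with center z0 and radius r.
Center = (-6, 10), radius = 2

Circle with center (-6, 10) and radius 2


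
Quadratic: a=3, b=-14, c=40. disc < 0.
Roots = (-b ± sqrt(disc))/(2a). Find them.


disc = (-14)^2 - 4*3*40 = 196 - 480 = -284
sqrt(|disc|) = sqrt(284) = 16.8523
Real part = 14/(2*3) = 2.3333
Imag part = 16.8523/(2*3) = 2.8087

2.3333 ± 2.8087i


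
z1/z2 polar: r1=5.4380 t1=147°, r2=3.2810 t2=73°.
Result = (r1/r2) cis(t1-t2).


r = 5.4380 / 3.2810 = 1.6574
theta = 147° - 73° = 74° = 74° (mod 360)

1.6574 cis(74°)


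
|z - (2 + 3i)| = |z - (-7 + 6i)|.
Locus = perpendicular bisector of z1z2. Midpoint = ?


Equal distances means the locus is the perpendicular bisector of z1 and z2.
Midpoint = ((2+(-7))/2, (3+6)/2) = (-2.5000, 4.5000)

Perpendicular bisector through (-2.5000, 4.5000)


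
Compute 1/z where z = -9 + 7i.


|z|^2 = 81+49 = 130
1/z = (-9 - 7i)/130

1/z = -0.0692 - 0.0538i


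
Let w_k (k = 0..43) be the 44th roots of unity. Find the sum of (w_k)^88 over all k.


The roots are w_k = w^k with w = e^(2*pi*i/44), and (w^k)^88 = (w^88)^k.
So S = 1 + u + u^2 + ... + u^(43) with u = w^88.
88 = 2*44 + 0, so 88 is a multiple of 44 and u = (w^44)^2 = 1.
Every one of the 44 terms equals 1: S = 44

S = 44


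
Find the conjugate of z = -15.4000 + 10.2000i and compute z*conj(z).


z_bar = -15.4000 - 10.2000i
z*z_bar = (-15.4)^2 + 10.2^2 = 237.16 + 104.04 = 341.2

z_bar = -15.4000 - 10.2000i, z*z_bar = 341.2


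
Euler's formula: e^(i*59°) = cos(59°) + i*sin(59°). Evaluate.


cos(59°) = 0.5150
sin(59°) = 0.8572

e^(i*59°) = 0.5150 + 0.8572i


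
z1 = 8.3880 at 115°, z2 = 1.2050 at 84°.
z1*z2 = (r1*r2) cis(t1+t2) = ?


r = 8.3880 * 1.2050 = 10.1075
theta = 115° + 84° = 199° = 199° (mod 360)

10.1075 cis(199°)


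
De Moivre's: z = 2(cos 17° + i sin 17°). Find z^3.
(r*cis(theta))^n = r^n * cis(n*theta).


r^3 = 2^3 = 8
n*theta = 3*17° = 51° = 51° (mod 360)
a = 8*cos(51°) = 5.0346
b = 8*sin(51°) = 6.2172

8 cis(51°) = 5.0346 + 6.2172i


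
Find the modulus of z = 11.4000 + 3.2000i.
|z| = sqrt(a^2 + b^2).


|z| = sqrt(11.4^2 + 3.2^2) = sqrt(129.96 + 10.24) = sqrt(140.2) = 11.8406

|z| = 11.8406


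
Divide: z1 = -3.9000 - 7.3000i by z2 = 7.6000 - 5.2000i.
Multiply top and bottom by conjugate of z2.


Conjugate of z2 = 7.6000 + 5.2000i
Numerator: (-3.9000 - 7.3000i)(7.6000 + 5.2000i) = 8.3200 - 75.7600i
Denominator: 7.6^2 + (-5.2)^2 = 84.8
Result = (8.3200 - 75.7600i)/84.8

0.0981 - 0.8934i


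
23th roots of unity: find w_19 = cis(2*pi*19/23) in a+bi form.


Angle = 360*19/23 = 297.3913°
a = cos(297.3913°) = 0.4601
b = sin(297.3913°) = -0.8879

0.4601 - 0.8879i


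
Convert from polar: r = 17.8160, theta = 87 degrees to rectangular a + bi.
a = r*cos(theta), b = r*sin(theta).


a = 17.8160*cos(87°) = 17.8160*0.052336 = 0.9324
b = 17.8160*sin(87°) = 17.8160*0.99863 = 17.7916

0.9324 + 17.7916i


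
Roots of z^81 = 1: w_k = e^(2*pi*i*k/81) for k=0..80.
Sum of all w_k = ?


The sum of all 81th roots of unity is 0.
Geometric series: (1 - w^81)/(1 - w) = (1-1)/(1-w) = 0 since w^81 = 1, w ≠ 1.
Alternatively: coefficient of z^80 in z^81 - 1 is 0.

0


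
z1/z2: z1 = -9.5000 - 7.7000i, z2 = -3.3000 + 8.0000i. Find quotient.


Conjugate of z2 = -3.3000 - 8.0000i
Numerator: (-9.5000 - 7.7000i)(-3.3000 - 8.0000i) = -30.2500 + 101.4100i
Denominator: (-3.3)^2 + 8^2 = 74.89
Result = (-30.2500 + 101.4100i)/74.89

-0.4039 + 1.3541i


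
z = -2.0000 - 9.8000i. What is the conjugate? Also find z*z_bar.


z_bar = -2.0000 + 9.8000i
z*z_bar = (-2)^2 + (-9.8)^2 = 4 + 96.04 = 100.04

z_bar = -2.0000 + 9.8000i, z*z_bar = 100.04


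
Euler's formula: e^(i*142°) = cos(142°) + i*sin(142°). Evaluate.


cos(142°) = -0.7880
sin(142°) = 0.6157

e^(i*142°) = -0.7880 + 0.6157i


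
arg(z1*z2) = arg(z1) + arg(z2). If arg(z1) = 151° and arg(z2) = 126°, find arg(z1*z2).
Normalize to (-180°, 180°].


arg(z1*z2) = 151° + 126° = 277°
Normalized to (-180°, 180°]: -83°

-83°


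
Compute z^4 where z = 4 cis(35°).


r^4 = 4^4 = 256
n*theta = 4*35° = 140° = 140° (mod 360)
a = 256*cos(140°) = -196.1074
b = 256*sin(140°) = 164.5536

256 cis(140°) = -196.1074 + 164.5536i


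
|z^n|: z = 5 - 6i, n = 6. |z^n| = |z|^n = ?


|z| = sqrt(25+36) = sqrt(61) = 7.8102
|z^6| = |z|^6 = (sqrt(61))^6 = 61^3 = 226981

|z^6| = 226981


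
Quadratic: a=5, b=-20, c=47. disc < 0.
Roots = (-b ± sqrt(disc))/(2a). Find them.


disc = (-20)^2 - 4*5*47 = 400 - 940 = -540
sqrt(|disc|) = sqrt(540) = 23.2379
Real part = 20/(2*5) = 2.0000
Imag part = 23.2379/(2*5) = 2.3238

2.0000 ± 2.3238i


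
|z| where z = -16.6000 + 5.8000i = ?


|z| = sqrt((-16.6)^2 + 5.8^2) = sqrt(275.56 + 33.64) = sqrt(309.2) = 17.5841

|z| = 17.5841


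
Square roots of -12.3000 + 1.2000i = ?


|z| = sqrt(151.29+1.44) = 12.3584
sqrt((|z|+a)/2) = sqrt((12.3584+(-12.3))/2) = sqrt(0.0292) = 0.1709
sqrt((|z|-a)/2) = sqrt((12.3584-(-12.3))/2) = sqrt(12.3292) = 3.5113

±(0.1709 + 3.5113i) i.e. 0.1709 + 3.5113i and -0.1709 - 3.5113i


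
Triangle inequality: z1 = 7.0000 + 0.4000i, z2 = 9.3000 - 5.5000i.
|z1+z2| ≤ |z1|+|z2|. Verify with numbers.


|z1| = sqrt(7^2 + 0.4^2) = sqrt(49.16) = 7.0114
|z2| = sqrt(9.3^2 + (-5.5)^2) = sqrt(116.74) = 10.8046
z1+z2 = 16.3000 - 5.1000i
|z1+z2| = sqrt(291.7) = 17.0792
|z1|+|z2| = 7.0114 + 10.8046 = 17.8160

|z1+z2| = 17.0792 ≤ |z1|+|z2| = 17.8160 (verified)


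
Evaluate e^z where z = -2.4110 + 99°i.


e^-2.4110 = 0.0897
cos(99°) = -0.1564
sin(99°) = 0.9877
Real = 0.0897*(-0.1564) = -0.0140
Imag = 0.0897*0.9877 = 0.0886

-0.0140 + 0.0886i


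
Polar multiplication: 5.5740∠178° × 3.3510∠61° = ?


r = 5.5740 * 3.3510 = 18.6785
theta = 178° + 61° = 239° = 239° (mod 360)

18.6785 cis(239°)


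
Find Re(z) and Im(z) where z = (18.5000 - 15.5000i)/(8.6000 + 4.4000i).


Multiply by conjugate: (18.5000 - 15.5000i)(8.6000 - 4.4000i) / (8.6^2 + 4.4^2)
Numerator real = 18.5*8.6 - (15.5)*4.4 = 90.9
Numerator imag = -15.5*8.6 - 18.5*4.4 = -214.7
Denominator = 93.32
Re(z) = 90.9/93.32 = 0.9741
Im(z) = -214.7/93.32 = -2.3007

Re(z) = 0.9741, Im(z) = -2.3007


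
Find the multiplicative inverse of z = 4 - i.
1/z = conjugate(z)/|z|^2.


|z|^2 = 16+1 = 17
1/z = (4 + 1i)/17

1/z = 0.2353 + 0.0588i


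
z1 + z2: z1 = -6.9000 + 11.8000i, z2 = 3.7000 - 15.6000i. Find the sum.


Real: -6.9 + 3.7 = -3.2
Imag: 11.8 - 15.6 = -3.8

-3.2000 - 3.8000i


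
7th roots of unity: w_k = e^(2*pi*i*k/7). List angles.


The 7th roots of unity are cis(360k/7°) for k=0..6
Angle step = 360/7 = 51.4286°
Primitive root: cis(51.4286°)
Primitive root = 0.6235 + 0.7818i

7 roots at angles: 0°, 51.4286°, 102.8571°, 154.2857°, 205.7143°, 257.1429°, 308.5714°


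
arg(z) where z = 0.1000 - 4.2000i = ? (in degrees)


Re = 0.1, Im = -4.2
arg = atan2(-4.2, 0.1) = -88.6361 degrees

arg(z) = -88.6361 degrees


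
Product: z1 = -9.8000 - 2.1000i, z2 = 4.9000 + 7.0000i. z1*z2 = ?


Real = -9.8*4.9 - (-2.1)*7 = -48.02 - (-14.7) = -33.32
Imag = -9.8*7 + 4.9*(-2.1) = -68.6 - (10.29) = -78.89

-33.3200 - 78.8900i


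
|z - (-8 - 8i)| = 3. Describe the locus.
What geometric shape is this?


|z - z0| = r is a circle with center z0 and radius r.
Center = (-8, -8), radius = 3

Circle with center (-8, -8) and radius 3


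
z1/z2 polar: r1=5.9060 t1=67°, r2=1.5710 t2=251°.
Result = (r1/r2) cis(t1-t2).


r = 5.9060 / 1.5710 = 3.7594
theta = 67° - 251° = -184° = 176° (mod 360)

3.7594 cis(176°)


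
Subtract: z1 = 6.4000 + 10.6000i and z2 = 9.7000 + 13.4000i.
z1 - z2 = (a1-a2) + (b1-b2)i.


Real: 6.4 - 9.7 = -3.3
Imag: 10.6 - 13.4 = -2.8

-3.3000 - 2.8000i


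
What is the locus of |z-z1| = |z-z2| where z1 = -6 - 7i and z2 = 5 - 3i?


Equal distances means the locus is the perpendicular bisector of z1 and z2.
Midpoint = ((-6+5)/2, (-7+(-3))/2) = (-0.5000, -5.0000)

Perpendicular bisector through (-0.5000, -5.0000)


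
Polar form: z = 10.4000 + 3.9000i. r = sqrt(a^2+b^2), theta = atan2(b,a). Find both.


r = sqrt(108.16+15.21) = sqrt(123.37) = 11.1072
theta = atan2(3.9, 10.4) = 20.5560 degrees

r = 11.1072, theta = 20.5560 degrees


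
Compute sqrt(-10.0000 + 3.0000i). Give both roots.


|z| = sqrt(100+9) = 10.4403
sqrt((|z|+a)/2) = sqrt((10.4403+(-10))/2) = sqrt(0.2202) = 0.4692
sqrt((|z|-a)/2) = sqrt((10.4403-(-10))/2) = sqrt(10.2202) = 3.1969

±(0.4692 + 3.1969i) i.e. 0.4692 + 3.1969i and -0.4692 - 3.1969i


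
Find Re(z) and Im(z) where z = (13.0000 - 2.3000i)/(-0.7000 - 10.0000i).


Multiply by conjugate: (13.0000 - 2.3000i)(-0.7000 + 10.0000i) / ((-0.7)^2 + (-10)^2)
Numerator real = 13*(-0.7) - (2.3)*(-10) = 13.9
Numerator imag = -2.3*(-0.7) - 13*(-10) = 131.61
Denominator = 100.49
Re(z) = 13.9/100.49 = 0.1383
Im(z) = 131.61/100.49 = 1.3097

Re(z) = 0.1383, Im(z) = 1.3097


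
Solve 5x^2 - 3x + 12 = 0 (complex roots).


disc = (-3)^2 - 4*5*12 = 9 - 240 = -231
sqrt(|disc|) = sqrt(231) = 15.1987
Real part = 3/(2*5) = 0.3000
Imag part = 15.1987/(2*5) = 1.5199

0.3000 ± 1.5199i


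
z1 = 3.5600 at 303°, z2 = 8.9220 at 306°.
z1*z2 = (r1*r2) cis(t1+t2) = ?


r = 3.5600 * 8.9220 = 31.7623
theta = 303° + 306° = 609° = 249° (mod 360)

31.7623 cis(249°)


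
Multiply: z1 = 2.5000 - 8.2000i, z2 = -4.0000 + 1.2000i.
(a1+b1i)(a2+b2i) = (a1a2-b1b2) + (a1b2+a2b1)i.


Real = 2.5*(-4) - (-8.2)*1.2 = -10 - (-9.84) = -0.16
Imag = 2.5*1.2 - (4)*(-8.2) = 3 + 32.8 = 35.8

-0.1600 + 35.8000i


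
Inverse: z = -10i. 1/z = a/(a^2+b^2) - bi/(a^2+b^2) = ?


|z|^2 = 0+100 = 100
1/z = (0 + 10i)/100

1/z = 0 + 0.1000i


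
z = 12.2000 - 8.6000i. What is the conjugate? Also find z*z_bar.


z_bar = 12.2000 + 8.6000i
z*z_bar = 12.2^2 + (-8.6)^2 = 148.84 + 73.96 = 222.8

z_bar = 12.2000 + 8.6000i, z*z_bar = 222.8


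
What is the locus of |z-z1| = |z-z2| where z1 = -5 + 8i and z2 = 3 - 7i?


Equal distances means the locus is the perpendicular bisector of z1 and z2.
Midpoint = ((-5+3)/2, (8+(-7))/2) = (-1.0000, 0.5000)

Perpendicular bisector through (-1.0000, 0.5000)


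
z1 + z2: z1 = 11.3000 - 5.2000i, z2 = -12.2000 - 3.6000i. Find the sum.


Real: 11.3 - 12.2 = -0.9
Imag: -5.2 - 3.6 = -8.8

-0.9000 - 8.8000i


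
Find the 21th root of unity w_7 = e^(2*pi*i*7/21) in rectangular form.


Angle = 360*7/21 = 120°
a = cos(120°) = -0.5000
b = sin(120°) = 0.8660

-0.5000 + 0.8660i


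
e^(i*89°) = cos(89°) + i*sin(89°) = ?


cos(89°) = 0.0175
sin(89°) = 0.9998

e^(i*89°) = 0.0175 + 0.9998i


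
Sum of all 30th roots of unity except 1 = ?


With w = e^(2*pi*i/30), all 30 of the 30th roots of unity w^0 = 1, w, ..., w^(29) sum to 0: 1 + w + ... + w^(29) = (1 - w^30)/(1 - w) = 0 since w^30 = 1, w ≠ 1.
Removing the root 1: w + w^2 + ... + w^(29) = 0 - 1 = -1

Sum = -1


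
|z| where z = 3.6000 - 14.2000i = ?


|z| = sqrt(3.6^2 + (-14.2)^2) = sqrt(12.96 + 201.64) = sqrt(214.6) = 14.6492

|z| = 14.6492
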